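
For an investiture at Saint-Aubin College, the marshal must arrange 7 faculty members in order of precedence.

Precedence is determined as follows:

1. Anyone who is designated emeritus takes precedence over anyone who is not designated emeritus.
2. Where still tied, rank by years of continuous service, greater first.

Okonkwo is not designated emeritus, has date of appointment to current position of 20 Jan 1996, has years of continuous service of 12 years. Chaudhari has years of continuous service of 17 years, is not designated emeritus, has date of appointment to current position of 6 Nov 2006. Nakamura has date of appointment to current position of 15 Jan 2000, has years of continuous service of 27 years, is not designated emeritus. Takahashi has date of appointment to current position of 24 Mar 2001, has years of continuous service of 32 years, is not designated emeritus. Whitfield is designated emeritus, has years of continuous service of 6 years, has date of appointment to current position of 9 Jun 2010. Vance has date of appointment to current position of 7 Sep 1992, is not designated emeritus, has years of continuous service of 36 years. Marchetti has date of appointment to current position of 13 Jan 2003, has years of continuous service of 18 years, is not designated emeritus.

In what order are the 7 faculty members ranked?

By the first rule: Whitfield (designated emeritus); then Vance, Takahashi, Nakamura, Marchetti, Chaudhari and Okonkwo (each not designated emeritus).
Among Vance, Takahashi, Nakamura, Marchetti, Chaudhari and Okonkwo, by years of continuous service (higher first): Vance (36 years) before Takahashi (32 years) before Nakamura (27 years) before Marchetti (18 years) before Chaudhari (17 years) before Okonkwo (12 years).
Full order: Whitfield, Vance, Takahashi, Nakamura, Marchetti, Chaudhari, Okonkwo.

Whitfield, Vance, Takahashi, Nakamura, Marchetti, Chaudhari, Okonkwo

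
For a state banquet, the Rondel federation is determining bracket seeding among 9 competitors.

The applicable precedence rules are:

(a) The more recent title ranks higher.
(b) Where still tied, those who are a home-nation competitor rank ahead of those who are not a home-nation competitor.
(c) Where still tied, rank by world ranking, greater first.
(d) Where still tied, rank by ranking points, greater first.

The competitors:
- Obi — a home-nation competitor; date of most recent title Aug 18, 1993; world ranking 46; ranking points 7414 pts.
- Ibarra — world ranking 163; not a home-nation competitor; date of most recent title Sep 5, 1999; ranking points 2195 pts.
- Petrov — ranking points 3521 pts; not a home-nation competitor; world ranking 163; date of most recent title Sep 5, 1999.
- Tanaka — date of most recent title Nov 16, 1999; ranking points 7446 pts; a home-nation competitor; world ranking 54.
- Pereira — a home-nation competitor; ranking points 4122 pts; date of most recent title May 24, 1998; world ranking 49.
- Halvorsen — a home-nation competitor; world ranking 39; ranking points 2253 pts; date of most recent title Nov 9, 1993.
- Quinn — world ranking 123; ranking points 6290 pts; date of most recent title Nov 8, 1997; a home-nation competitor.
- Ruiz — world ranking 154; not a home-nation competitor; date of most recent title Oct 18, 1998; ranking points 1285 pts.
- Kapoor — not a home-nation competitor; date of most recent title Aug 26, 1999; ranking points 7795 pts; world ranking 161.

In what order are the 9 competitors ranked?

By date of most recent title (later first): Tanaka (Nov 16, 1999); then Petrov and Ibarra (both Sep 5, 1999); then Kapoor (Aug 26, 1999); then Ruiz (Oct 18, 1998); then Pereira (May 24, 1998); then Quinn (Nov 8, 1997); then Halvorsen (Nov 9, 1993); then Obi (Aug 18, 1993).
Petrov and Ibarra are each not a home-nation competitor, so the next rule applies.
Petrov and Ibarra both have world ranking 163, so the next rule applies.
Among Petrov and Ibarra, by ranking points (higher first): Petrov (3521 pts) before Ibarra (2195 pts).
Full order: Tanaka, Petrov, Ibarra, Kapoor, Ruiz, Pereira, Quinn, Halvorsen, Obi.

Tanaka, Petrov, Ibarra, Kapoor, Ruiz, Pereira, Quinn, Halvorsen, Obi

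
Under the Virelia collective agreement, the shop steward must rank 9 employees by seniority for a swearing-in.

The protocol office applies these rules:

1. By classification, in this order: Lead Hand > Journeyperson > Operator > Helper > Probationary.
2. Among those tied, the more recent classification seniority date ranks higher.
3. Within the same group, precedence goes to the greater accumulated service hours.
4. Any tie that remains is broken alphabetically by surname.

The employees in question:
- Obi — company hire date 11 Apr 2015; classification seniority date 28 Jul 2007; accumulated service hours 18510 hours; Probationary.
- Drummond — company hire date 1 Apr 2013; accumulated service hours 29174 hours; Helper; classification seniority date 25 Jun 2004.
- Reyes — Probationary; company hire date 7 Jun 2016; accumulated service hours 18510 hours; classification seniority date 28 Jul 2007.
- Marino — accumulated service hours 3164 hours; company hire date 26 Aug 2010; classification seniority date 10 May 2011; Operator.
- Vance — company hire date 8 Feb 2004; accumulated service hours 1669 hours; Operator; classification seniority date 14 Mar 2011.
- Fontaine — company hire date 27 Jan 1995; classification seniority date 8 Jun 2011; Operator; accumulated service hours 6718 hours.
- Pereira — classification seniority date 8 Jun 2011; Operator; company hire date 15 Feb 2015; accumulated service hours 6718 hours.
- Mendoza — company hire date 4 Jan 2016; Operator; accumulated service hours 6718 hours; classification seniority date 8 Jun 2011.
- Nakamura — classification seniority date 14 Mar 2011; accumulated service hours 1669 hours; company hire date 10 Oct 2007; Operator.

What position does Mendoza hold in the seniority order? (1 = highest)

2

By classification: Fontaine, Mendoza, Pereira, Marino, Nakamura and Vance (Operator); then Drummond (Helper); then Obi and Reyes (Probationary).
Among Fontaine, Mendoza, Pereira, Marino, Nakamura and Vance, by classification seniority date (later first): Fontaine, Mendoza and Pereira (8 Jun 2011) before Marino (10 May 2011) before Nakamura and Vance (14 Mar 2011).
Fontaine, Mendoza and Pereira all have accumulated service hours 6718 hours, so the next rule applies.
Among Fontaine, Mendoza and Pereira, alphabetically by surname: Fontaine before Mendoza before Pereira.
Nakamura and Vance both have accumulated service hours 1669 hours, so the next rule applies.
Among Nakamura and Vance, alphabetically by surname: Nakamura before Vance.
Obi and Reyes both have classification seniority date 28 Jul 2007, so the next rule applies.
Obi and Reyes both have accumulated service hours 18510 hours, so the next rule applies.
Among Obi and Reyes, alphabetically by surname: Obi before Reyes.
Order: Fontaine, Mendoza, Pereira, Marino, Nakamura, Vance, Drummond, Obi, Reyes. So position 2.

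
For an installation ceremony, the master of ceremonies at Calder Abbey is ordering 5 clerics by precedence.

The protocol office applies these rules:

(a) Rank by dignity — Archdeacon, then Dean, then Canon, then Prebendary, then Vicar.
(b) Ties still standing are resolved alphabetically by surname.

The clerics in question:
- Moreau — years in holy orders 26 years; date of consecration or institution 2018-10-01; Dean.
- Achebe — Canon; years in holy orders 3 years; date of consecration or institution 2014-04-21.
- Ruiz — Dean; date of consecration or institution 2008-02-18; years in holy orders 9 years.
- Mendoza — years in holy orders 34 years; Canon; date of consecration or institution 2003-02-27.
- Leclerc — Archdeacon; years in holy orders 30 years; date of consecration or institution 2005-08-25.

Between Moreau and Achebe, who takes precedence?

Moreau

By dignity: Leclerc (Archdeacon); then Moreau and Ruiz (Dean); then Achebe and Mendoza (Canon).
Among Moreau and Ruiz, alphabetically by surname: Moreau before Ruiz.
Among Achebe and Mendoza, alphabetically by surname: Achebe before Mendoza.
So Moreau takes precedence.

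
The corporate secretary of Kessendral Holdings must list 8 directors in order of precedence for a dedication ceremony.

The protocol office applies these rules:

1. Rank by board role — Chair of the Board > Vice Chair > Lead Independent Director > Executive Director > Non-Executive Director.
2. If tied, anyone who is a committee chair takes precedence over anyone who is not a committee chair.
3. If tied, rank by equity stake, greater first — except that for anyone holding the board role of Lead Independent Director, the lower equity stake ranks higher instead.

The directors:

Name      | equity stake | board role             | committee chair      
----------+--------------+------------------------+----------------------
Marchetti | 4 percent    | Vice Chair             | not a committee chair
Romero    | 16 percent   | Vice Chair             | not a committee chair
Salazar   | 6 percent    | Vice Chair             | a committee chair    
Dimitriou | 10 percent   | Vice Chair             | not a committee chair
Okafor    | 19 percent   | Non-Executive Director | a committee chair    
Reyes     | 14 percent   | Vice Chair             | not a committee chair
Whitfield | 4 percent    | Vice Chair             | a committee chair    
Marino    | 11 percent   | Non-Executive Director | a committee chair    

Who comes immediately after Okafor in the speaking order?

Marino

By board role: Salazar, Whitfield, Romero, Reyes, Dimitriou and Marchetti (Vice Chair); then Okafor and Marino (Non-Executive Director).
Among Salazar, Whitfield, Romero, Reyes, Dimitriou and Marchetti, a committee chair before not a committee chair: Salazar and Whitfield (a committee chair) before Romero, Reyes, Dimitriou and Marchetti (not a committee chair).
Among Salazar and Whitfield, by equity stake (higher first): Salazar (6 percent) before Whitfield (4 percent).
Among Romero, Reyes, Dimitriou and Marchetti, by equity stake (higher first): Romero (16 percent) before Reyes (14 percent) before Dimitriou (10 percent) before Marchetti (4 percent).
Okafor and Marino are each a committee chair, so the next rule applies.
Among Okafor and Marino, by equity stake (higher first): Okafor (19 percent) before Marino (11 percent).
Order: Salazar, Whitfield, Romero, Reyes, Dimitriou, Marchetti, Okafor, Marino.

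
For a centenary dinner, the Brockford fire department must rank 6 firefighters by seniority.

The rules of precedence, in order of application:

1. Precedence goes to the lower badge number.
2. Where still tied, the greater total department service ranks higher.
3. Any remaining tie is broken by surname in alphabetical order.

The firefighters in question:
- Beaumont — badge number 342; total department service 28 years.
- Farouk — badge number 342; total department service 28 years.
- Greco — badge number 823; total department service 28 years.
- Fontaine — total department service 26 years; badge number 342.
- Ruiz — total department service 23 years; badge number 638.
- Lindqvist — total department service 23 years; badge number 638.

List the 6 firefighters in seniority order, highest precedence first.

Beaumont, Farouk, Fontaine, Lindqvist, Ruiz, Greco

By badge number (lower first): Beaumont, Farouk and Fontaine (each 342); then Lindqvist and Ruiz (both 638); then Greco (823).
Among Beaumont, Farouk and Fontaine, by total department service (higher first): Beaumont and Farouk (28 years) before Fontaine (26 years).
Among Beaumont and Farouk, alphabetically by surname: Beaumont before Farouk.
Lindqvist and Ruiz both have total department service 23 years, so the next rule applies.
Among Lindqvist and Ruiz, alphabetically by surname: Lindqvist before Ruiz.
Full order: Beaumont, Farouk, Fontaine, Lindqvist, Ruiz, Greco.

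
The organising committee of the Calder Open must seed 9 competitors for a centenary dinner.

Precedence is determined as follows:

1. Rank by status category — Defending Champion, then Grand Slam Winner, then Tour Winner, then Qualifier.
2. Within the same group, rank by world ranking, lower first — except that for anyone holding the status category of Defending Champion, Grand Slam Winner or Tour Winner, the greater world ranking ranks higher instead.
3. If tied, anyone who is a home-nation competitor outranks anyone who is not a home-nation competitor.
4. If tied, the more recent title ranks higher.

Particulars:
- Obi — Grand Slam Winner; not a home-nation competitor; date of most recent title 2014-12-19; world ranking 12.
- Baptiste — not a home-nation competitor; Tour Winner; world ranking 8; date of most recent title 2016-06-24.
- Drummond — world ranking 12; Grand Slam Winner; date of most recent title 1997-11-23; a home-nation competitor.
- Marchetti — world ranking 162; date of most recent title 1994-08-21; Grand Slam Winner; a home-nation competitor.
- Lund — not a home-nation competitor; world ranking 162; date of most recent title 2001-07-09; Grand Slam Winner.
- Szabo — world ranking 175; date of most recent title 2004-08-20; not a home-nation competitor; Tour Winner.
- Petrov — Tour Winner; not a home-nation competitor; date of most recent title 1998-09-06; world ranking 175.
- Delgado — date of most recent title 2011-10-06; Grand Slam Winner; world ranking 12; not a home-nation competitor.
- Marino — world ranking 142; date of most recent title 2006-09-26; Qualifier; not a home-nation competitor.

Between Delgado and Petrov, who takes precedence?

By status category: Marchetti, Lund, Drummond, Obi and Delgado (Grand Slam Winner); then Szabo, Petrov and Baptiste (Tour Winner); then Marino (Qualifier).
Among Marchetti, Lund, Drummond, Obi and Delgado, by world ranking (higher first) (reversed rule for this group): Marchetti and Lund (162) before Drummond, Obi and Delgado (12).
Among Marchetti and Lund, a home-nation competitor before not a home-nation competitor: Marchetti (a home-nation competitor) before Lund (not a home-nation competitor).
Among Drummond, Obi and Delgado, a home-nation competitor before not a home-nation competitor: Drummond (a home-nation competitor) before Obi and Delgado (not a home-nation competitor).
Among Obi and Delgado, by date of most recent title (later first): Obi (2014-12-19) before Delgado (2011-10-06).
Among Szabo, Petrov and Baptiste, by world ranking (higher first) (reversed rule for this group): Szabo and Petrov (175) before Baptiste (8).
Szabo and Petrov are each not a home-nation competitor, so the next rule applies.
Among Szabo and Petrov, by date of most recent title (later first): Szabo (2004-08-20) before Petrov (1998-09-06).
So Delgado takes precedence.

Delgado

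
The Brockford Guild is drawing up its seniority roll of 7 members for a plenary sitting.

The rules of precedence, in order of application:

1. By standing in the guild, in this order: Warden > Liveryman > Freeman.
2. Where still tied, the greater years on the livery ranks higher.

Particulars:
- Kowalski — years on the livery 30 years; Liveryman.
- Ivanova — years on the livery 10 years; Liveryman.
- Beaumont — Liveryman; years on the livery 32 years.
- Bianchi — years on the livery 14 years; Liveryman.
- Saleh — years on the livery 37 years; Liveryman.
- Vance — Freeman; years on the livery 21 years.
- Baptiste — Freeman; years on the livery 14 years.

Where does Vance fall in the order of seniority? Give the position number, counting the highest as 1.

6

By standing in the guild: Saleh, Beaumont, Kowalski, Bianchi and Ivanova (Liveryman); then Vance and Baptiste (Freeman).
Among Saleh, Beaumont, Kowalski, Bianchi and Ivanova, by years on the livery (higher first): Saleh (37 years) before Beaumont (32 years) before Kowalski (30 years) before Bianchi (14 years) before Ivanova (10 years).
Among Vance and Baptiste, by years on the livery (higher first): Vance (21 years) before Baptiste (14 years).
Order: Saleh, Beaumont, Kowalski, Bianchi, Ivanova, Vance, Baptiste. So position 6.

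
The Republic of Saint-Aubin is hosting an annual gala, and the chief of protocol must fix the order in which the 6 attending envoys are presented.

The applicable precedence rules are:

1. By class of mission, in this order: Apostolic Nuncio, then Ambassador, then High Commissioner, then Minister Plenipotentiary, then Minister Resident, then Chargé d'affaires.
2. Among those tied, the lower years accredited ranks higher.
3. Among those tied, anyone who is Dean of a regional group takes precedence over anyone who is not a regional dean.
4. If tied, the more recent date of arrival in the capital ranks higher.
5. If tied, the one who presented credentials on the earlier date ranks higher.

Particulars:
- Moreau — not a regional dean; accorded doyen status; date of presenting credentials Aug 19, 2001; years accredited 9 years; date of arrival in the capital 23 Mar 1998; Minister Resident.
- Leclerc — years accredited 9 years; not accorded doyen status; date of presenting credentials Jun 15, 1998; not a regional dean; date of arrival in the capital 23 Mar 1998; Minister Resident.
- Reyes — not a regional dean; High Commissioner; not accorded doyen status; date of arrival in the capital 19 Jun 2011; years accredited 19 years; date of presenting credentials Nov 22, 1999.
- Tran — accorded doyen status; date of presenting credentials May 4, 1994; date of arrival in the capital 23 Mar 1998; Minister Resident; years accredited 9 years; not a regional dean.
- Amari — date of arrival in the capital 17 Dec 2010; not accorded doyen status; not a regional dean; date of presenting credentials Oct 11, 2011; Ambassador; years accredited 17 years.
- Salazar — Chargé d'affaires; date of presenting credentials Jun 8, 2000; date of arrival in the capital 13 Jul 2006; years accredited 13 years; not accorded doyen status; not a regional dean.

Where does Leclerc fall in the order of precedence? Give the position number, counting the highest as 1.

4

By class of mission: Amari (Ambassador); then Reyes (High Commissioner); then Tran, Leclerc and Moreau (Minister Resident); then Salazar (Chargé d'affaires).
Tran, Leclerc and Moreau all have years accredited 9 years, so the next rule applies.
Tran, Leclerc and Moreau are each not a regional dean, so the next rule applies.
Tran, Leclerc and Moreau all have date of arrival in the capital 23 Mar 1998, so the next rule applies.
Among Tran, Leclerc and Moreau, by date of presenting credentials (earlier first): Tran (May 4, 1994) before Leclerc (Jun 15, 1998) before Moreau (Aug 19, 2001).
Order: Amari, Reyes, Tran, Leclerc, Moreau, Salazar. So position 4.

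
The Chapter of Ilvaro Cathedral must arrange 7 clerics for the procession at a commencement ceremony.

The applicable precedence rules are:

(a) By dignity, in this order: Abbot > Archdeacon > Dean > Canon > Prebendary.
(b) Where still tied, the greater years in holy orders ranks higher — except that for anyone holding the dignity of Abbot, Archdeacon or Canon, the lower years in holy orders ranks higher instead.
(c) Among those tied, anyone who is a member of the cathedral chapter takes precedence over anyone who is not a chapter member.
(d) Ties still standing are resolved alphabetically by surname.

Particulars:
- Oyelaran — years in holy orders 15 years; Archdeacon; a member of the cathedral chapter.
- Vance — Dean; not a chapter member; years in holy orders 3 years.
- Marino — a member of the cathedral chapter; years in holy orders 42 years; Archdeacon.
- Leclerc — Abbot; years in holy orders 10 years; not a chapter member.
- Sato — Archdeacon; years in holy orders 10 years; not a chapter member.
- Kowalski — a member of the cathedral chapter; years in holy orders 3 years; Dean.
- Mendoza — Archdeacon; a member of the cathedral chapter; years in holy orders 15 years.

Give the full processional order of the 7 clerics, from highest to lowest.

By dignity: Leclerc (Abbot); then Sato, Mendoza, Oyelaran and Marino (Archdeacon); then Kowalski and Vance (Dean).
Among Sato, Mendoza, Oyelaran and Marino, by years in holy orders (lower first) (reversed rule for this group): Sato (10 years) before Mendoza and Oyelaran (15 years) before Marino (42 years).
Mendoza and Oyelaran are each a member of the cathedral chapter, so the next rule applies.
Among Mendoza and Oyelaran, alphabetically by surname: Mendoza before Oyelaran.
Kowalski and Vance both have years in holy orders 3 years, so the next rule applies.
Among Kowalski and Vance, a member of the cathedral chapter before not a chapter member: Kowalski (a member of the cathedral chapter) before Vance (not a chapter member).
Full order: Leclerc, Sato, Mendoza, Oyelaran, Marino, Kowalski, Vance.

Leclerc, Sato, Mendoza, Oyelaran, Marino, Kowalski, Vance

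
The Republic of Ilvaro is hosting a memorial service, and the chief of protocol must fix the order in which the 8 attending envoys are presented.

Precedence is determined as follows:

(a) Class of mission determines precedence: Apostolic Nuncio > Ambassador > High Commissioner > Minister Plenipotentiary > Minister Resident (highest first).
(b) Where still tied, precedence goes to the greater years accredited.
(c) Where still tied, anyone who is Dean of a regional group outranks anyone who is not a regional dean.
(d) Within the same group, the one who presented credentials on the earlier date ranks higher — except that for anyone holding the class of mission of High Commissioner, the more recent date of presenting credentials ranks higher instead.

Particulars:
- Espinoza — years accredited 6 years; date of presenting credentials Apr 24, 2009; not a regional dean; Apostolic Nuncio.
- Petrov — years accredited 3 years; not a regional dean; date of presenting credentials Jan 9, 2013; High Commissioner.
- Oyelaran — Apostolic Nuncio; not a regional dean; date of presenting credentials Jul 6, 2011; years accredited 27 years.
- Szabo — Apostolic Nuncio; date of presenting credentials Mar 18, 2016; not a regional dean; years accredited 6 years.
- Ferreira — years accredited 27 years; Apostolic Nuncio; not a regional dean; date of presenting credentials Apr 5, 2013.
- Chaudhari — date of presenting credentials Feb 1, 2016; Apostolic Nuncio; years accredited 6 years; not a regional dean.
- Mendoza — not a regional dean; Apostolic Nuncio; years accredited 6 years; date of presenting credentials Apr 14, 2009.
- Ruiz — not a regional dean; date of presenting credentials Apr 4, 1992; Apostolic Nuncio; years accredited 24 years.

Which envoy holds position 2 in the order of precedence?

By class of mission: Oyelaran, Ferreira, Ruiz, Mendoza, Espinoza, Chaudhari and Szabo (Apostolic Nuncio); then Petrov (High Commissioner).
Among Oyelaran, Ferreira, Ruiz, Mendoza, Espinoza, Chaudhari and Szabo, by years accredited (higher first): Oyelaran and Ferreira (27 years) before Ruiz (24 years) before Mendoza, Espinoza, Chaudhari and Szabo (6 years).
Oyelaran and Ferreira are each not a regional dean, so the next rule applies.
Among Oyelaran and Ferreira, by date of presenting credentials (earlier first): Oyelaran (Jul 6, 2011) before Ferreira (Apr 5, 2013).
Mendoza, Espinoza, Chaudhari and Szabo are each not a regional dean, so the next rule applies.
Among Mendoza, Espinoza, Chaudhari and Szabo, by date of presenting credentials (earlier first): Mendoza (Apr 14, 2009) before Espinoza (Apr 24, 2009) before Chaudhari (Feb 1, 2016) before Szabo (Mar 18, 2016).
Order: Oyelaran, Ferreira, Ruiz, Mendoza, Espinoza, Chaudhari, Szabo, Petrov.

Ferreira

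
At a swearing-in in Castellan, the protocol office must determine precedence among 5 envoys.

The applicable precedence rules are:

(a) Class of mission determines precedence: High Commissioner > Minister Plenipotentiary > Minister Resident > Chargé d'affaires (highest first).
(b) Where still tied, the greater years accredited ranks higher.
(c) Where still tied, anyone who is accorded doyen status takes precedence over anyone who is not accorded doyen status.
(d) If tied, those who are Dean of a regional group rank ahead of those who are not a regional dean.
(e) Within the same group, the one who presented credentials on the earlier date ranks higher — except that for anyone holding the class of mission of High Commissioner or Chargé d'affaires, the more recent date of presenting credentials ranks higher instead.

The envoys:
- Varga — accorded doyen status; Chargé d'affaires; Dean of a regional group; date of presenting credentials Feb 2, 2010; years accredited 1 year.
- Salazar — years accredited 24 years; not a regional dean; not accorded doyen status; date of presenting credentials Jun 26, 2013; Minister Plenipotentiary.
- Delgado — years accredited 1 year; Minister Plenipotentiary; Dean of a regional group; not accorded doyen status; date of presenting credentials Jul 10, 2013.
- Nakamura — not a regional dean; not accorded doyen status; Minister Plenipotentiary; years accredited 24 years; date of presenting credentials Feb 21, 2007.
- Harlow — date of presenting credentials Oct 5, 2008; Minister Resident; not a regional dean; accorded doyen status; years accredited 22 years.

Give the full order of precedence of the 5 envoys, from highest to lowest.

By class of mission: Nakamura, Salazar and Delgado (Minister Plenipotentiary); then Harlow (Minister Resident); then Varga (Chargé d'affaires).
Among Nakamura, Salazar and Delgado, by years accredited (higher first): Nakamura and Salazar (24 years) before Delgado (1 year).
Nakamura and Salazar are each not accorded doyen status, so the next rule applies.
Nakamura and Salazar are each not a regional dean, so the next rule applies.
Among Nakamura and Salazar, by date of presenting credentials (earlier first): Nakamura (Feb 21, 2007) before Salazar (Jun 26, 2013).
Full order: Nakamura, Salazar, Delgado, Harlow, Varga.

Nakamura, Salazar, Delgado, Harlow, Varga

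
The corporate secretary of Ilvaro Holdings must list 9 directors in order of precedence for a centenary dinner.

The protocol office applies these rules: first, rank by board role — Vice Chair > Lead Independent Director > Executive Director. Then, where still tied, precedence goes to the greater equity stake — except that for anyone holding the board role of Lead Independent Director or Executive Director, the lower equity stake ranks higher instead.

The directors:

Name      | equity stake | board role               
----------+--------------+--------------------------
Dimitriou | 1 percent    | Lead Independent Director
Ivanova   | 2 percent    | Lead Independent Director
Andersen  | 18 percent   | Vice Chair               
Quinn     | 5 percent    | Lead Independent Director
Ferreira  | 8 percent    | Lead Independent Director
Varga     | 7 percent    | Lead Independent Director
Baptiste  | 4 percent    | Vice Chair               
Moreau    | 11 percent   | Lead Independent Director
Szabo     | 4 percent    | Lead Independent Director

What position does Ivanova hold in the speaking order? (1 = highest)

By board role: Andersen and Baptiste (Vice Chair); then Dimitriou, Ivanova, Szabo, Quinn, Varga, Ferreira and Moreau (Lead Independent Director).
Among Andersen and Baptiste, by equity stake (higher first): Andersen (18 percent) before Baptiste (4 percent).
Among Dimitriou, Ivanova, Szabo, Quinn, Varga, Ferreira and Moreau, by equity stake (lower first) (reversed rule for this group): Dimitriou (1 percent) before Ivanova (2 percent) before Szabo (4 percent) before Quinn (5 percent) before Varga (7 percent) before Ferreira (8 percent) before Moreau (11 percent).
Order: Andersen, Baptiste, Dimitriou, Ivanova, Szabo, Quinn, Varga, Ferreira, Moreau. So position 4.

4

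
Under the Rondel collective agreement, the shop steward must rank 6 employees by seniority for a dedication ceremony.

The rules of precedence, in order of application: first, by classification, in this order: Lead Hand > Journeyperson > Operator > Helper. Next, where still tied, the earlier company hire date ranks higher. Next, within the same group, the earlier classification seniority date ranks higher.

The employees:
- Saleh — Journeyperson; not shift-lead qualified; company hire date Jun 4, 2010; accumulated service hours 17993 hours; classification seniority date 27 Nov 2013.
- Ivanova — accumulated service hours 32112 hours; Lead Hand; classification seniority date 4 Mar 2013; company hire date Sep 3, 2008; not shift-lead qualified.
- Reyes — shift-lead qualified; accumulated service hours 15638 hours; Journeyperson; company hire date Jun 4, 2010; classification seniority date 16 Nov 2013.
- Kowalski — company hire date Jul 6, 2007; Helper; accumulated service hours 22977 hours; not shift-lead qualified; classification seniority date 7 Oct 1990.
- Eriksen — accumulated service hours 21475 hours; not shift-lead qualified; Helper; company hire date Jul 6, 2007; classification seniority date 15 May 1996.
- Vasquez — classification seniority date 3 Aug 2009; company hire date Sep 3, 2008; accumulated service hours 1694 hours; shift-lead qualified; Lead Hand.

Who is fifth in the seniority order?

Kowalski

By classification: Vasquez and Ivanova (Lead Hand); then Reyes and Saleh (Journeyperson); then Kowalski and Eriksen (Helper).
Vasquez and Ivanova both have company hire date Sep 3, 2008, so the next rule applies.
Among Vasquez and Ivanova, by classification seniority date (earlier first): Vasquez (3 Aug 2009) before Ivanova (4 Mar 2013).
Reyes and Saleh both have company hire date Jun 4, 2010, so the next rule applies.
Among Reyes and Saleh, by classification seniority date (earlier first): Reyes (16 Nov 2013) before Saleh (27 Nov 2013).
Kowalski and Eriksen both have company hire date Jul 6, 2007, so the next rule applies.
Among Kowalski and Eriksen, by classification seniority date (earlier first): Kowalski (7 Oct 1990) before Eriksen (15 May 1996).
Order: Vasquez, Ivanova, Reyes, Saleh, Kowalski, Eriksen.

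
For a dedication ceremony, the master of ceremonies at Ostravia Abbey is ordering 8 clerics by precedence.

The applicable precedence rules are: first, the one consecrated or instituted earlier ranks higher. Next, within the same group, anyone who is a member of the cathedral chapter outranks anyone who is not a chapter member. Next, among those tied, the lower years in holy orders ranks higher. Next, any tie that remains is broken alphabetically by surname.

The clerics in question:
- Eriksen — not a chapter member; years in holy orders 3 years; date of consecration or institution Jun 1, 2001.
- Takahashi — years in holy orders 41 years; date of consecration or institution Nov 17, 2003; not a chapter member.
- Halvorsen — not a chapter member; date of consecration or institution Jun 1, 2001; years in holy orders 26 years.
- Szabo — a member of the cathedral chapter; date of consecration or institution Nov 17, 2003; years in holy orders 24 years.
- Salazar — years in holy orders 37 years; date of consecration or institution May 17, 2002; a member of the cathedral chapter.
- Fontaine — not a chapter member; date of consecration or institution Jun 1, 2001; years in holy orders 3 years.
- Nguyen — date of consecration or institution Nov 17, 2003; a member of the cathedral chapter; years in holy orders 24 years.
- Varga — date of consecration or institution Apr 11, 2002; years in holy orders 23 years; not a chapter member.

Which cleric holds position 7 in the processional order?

Szabo

By date of consecration or institution (earlier first): Eriksen, Fontaine and Halvorsen (each Jun 1, 2001); then Varga (Apr 11, 2002); then Salazar (May 17, 2002); then Nguyen, Szabo and Takahashi (each Nov 17, 2003).
Eriksen, Fontaine and Halvorsen are each not a chapter member, so the next rule applies.
Among Eriksen, Fontaine and Halvorsen, by years in holy orders (lower first): Eriksen and Fontaine (3 years) before Halvorsen (26 years).
Among Eriksen and Fontaine, alphabetically by surname: Eriksen before Fontaine.
Among Nguyen, Szabo and Takahashi, a member of the cathedral chapter before not a chapter member: Nguyen and Szabo (a member of the cathedral chapter) before Takahashi (not a chapter member).
Nguyen and Szabo both have years in holy orders 24 years, so the next rule applies.
Among Nguyen and Szabo, alphabetically by surname: Nguyen before Szabo.
Order: Eriksen, Fontaine, Halvorsen, Varga, Salazar, Nguyen, Szabo, Takahashi.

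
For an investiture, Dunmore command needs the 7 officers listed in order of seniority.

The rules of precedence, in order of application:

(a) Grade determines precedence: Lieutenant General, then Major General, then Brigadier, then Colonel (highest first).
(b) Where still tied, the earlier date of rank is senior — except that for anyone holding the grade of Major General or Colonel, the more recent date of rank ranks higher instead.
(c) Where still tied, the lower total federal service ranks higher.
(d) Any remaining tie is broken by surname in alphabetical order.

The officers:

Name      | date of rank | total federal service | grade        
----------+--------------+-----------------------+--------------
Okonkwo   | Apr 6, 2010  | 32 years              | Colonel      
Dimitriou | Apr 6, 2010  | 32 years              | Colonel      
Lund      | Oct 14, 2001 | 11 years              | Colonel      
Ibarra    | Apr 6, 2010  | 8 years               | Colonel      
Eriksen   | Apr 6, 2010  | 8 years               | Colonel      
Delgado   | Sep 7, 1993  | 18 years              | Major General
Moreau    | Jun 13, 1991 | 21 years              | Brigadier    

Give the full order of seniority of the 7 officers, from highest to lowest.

Delgado, Moreau, Eriksen, Ibarra, Dimitriou, Okonkwo, Lund

By grade: Delgado (Major General); then Moreau (Brigadier); then Eriksen, Ibarra, Dimitriou, Okonkwo and Lund (Colonel).
Among Eriksen, Ibarra, Dimitriou, Okonkwo and Lund, by date of rank (later first) (reversed rule for this group): Eriksen, Ibarra, Dimitriou and Okonkwo (Apr 6, 2010) before Lund (Oct 14, 2001).
Among Eriksen, Ibarra, Dimitriou and Okonkwo, by total federal service (lower first): Eriksen and Ibarra (8 years) before Dimitriou and Okonkwo (32 years).
Among Eriksen and Ibarra, alphabetically by surname: Eriksen before Ibarra.
Among Dimitriou and Okonkwo, alphabetically by surname: Dimitriou before Okonkwo.
Full order: Delgado, Moreau, Eriksen, Ibarra, Dimitriou, Okonkwo, Lund.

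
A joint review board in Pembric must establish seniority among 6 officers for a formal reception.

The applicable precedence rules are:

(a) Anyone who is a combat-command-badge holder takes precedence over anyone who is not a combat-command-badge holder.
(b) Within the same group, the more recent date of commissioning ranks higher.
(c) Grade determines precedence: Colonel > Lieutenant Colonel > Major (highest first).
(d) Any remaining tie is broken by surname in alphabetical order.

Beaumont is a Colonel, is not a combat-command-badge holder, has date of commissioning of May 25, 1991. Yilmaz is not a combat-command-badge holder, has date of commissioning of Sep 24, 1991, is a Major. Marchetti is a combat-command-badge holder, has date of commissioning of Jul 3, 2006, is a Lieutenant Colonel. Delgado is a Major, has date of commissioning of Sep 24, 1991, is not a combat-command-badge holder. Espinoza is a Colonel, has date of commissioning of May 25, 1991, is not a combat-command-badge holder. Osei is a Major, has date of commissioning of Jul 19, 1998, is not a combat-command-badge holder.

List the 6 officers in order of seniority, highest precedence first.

By the first rule: Marchetti (a combat-command-badge holder); then Osei, Delgado, Yilmaz, Beaumont and Espinoza (each not a combat-command-badge holder).
Among Osei, Delgado, Yilmaz, Beaumont and Espinoza, by date of commissioning (later first): Osei (Jul 19, 1998) before Delgado and Yilmaz (Sep 24, 1991) before Beaumont and Espinoza (May 25, 1991).
Delgado and Yilmaz are each Major, so the next rule applies.
Among Delgado and Yilmaz, alphabetically by surname: Delgado before Yilmaz.
Beaumont and Espinoza are each Colonel, so the next rule applies.
Among Beaumont and Espinoza, alphabetically by surname: Beaumont before Espinoza.
Full order: Marchetti, Osei, Delgado, Yilmaz, Beaumont, Espinoza.

Marchetti, Osei, Delgado, Yilmaz, Beaumont, Espinoza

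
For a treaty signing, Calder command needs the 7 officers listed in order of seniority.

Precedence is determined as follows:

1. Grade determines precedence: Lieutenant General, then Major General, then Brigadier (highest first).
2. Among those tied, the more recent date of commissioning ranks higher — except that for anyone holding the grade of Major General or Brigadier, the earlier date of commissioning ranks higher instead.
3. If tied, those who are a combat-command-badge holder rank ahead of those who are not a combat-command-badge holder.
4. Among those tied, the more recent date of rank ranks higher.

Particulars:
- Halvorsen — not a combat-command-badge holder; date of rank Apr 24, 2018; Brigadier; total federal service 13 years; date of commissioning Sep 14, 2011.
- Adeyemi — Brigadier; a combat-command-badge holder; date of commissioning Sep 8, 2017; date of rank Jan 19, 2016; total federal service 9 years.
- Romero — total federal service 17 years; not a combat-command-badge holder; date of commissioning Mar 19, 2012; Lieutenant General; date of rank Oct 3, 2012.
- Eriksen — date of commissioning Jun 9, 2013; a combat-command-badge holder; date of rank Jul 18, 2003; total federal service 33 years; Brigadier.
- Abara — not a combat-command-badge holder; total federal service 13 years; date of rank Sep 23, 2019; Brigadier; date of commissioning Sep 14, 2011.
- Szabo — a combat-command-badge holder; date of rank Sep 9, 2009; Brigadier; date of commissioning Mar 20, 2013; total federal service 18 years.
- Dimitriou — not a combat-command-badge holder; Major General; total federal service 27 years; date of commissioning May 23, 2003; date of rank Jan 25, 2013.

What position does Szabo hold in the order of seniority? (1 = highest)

By grade: Romero (Lieutenant General); then Dimitriou (Major General); then Abara, Halvorsen, Szabo, Eriksen and Adeyemi (Brigadier).
Among Abara, Halvorsen, Szabo, Eriksen and Adeyemi, by date of commissioning (earlier first) (reversed rule for this group): Abara and Halvorsen (Sep 14, 2011) before Szabo (Mar 20, 2013) before Eriksen (Jun 9, 2013) before Adeyemi (Sep 8, 2017).
Abara and Halvorsen are each not a combat-command-badge holder, so the next rule applies.
Among Abara and Halvorsen, by date of rank (later first): Abara (Sep 23, 2019) before Halvorsen (Apr 24, 2018).
Order: Romero, Dimitriou, Abara, Halvorsen, Szabo, Eriksen, Adeyemi. So position 5.

5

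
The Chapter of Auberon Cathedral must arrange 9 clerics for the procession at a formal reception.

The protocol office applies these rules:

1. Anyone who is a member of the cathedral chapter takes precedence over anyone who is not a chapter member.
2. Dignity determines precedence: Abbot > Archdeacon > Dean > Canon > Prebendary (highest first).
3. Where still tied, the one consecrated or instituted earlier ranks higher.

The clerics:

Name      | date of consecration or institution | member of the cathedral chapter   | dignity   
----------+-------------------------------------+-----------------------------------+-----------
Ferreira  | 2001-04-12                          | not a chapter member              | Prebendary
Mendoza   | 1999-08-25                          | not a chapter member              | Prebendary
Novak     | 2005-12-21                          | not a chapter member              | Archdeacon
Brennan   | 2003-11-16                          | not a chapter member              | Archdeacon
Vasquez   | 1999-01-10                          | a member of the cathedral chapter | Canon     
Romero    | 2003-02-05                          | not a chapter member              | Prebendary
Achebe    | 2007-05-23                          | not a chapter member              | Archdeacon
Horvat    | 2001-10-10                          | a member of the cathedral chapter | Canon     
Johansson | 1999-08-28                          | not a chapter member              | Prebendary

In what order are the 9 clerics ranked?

Vasquez, Horvat, Brennan, Novak, Achebe, Mendoza, Johansson, Ferreira, Romero

By the first rule: Vasquez and Horvat (both a member of the cathedral chapter); then Brennan, Novak, Achebe, Mendoza, Johansson, Ferreira and Romero (each not a chapter member).
Vasquez and Horvat are each Canon, so the next rule applies.
Among Vasquez and Horvat, by date of consecration or institution (earlier first): Vasquez (1999-01-10) before Horvat (2001-10-10).
Among Brennan, Novak, Achebe, Mendoza, Johansson, Ferreira and Romero, by dignity: Brennan, Novak and Achebe (Archdeacon) before Mendoza, Johansson, Ferreira and Romero (Prebendary).
Among Brennan, Novak and Achebe, by date of consecration or institution (earlier first): Brennan (2003-11-16) before Novak (2005-12-21) before Achebe (2007-05-23).
Among Mendoza, Johansson, Ferreira and Romero, by date of consecration or institution (earlier first): Mendoza (1999-08-25) before Johansson (1999-08-28) before Ferreira (2001-04-12) before Romero (2003-02-05).
Full order: Vasquez, Horvat, Brennan, Novak, Achebe, Mendoza, Johansson, Ferreira, Romero.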